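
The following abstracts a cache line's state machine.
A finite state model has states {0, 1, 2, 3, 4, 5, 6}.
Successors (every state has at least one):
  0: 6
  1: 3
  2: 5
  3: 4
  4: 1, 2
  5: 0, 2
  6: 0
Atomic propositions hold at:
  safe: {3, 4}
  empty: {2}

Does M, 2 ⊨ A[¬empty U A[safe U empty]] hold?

Sat(¬empty) = {0, 1, 3, 4, 5, 6}
A[safe U empty]: least fixpoint, start Z0 = Sat(empty) = {2}, add states in Sat(safe) with every successor in Z. Already a fixed point.
Sat(A[safe U empty]) = {2}
A[¬empty U A[safe U empty]]: least fixpoint, start Z0 = Sat(A[safe U empty]) = {2}, add states in Sat(¬empty) with every successor in Z. Already a fixed point.
Sat(A[¬empty U A[safe U empty]]) = {2}
2 ∈ Sat(A[¬empty U A[safe U empty]]) = {2}, so the formula holds at 2.

Yes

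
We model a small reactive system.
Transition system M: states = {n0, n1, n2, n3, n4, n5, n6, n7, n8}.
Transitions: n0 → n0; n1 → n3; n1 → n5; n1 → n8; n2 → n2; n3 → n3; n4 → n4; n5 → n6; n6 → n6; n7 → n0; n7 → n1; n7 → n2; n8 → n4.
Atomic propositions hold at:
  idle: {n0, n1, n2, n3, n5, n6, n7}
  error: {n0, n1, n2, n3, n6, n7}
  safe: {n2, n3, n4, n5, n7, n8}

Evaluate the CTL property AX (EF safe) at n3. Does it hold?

EF safe: least fixpoint, start Z0 = {n2, n3, n4, n5, n7, n8}, add states with some successor in Z. Z1 = {n1, n2, n3, n4, n5, n7, n8}; fixed.
Sat(EF safe) = {n1, n2, n3, n4, n5, n7, n8}
Sat(AX (EF safe)) = {s : every successor in {n1, n2, n3, n4, n5, n7, n8}} = {n1, n2, n3, n4, n8}
n3 ∈ Sat(AX (EF safe)) = {n1, n2, n3, n4, n8}, so the formula holds at n3.

Yes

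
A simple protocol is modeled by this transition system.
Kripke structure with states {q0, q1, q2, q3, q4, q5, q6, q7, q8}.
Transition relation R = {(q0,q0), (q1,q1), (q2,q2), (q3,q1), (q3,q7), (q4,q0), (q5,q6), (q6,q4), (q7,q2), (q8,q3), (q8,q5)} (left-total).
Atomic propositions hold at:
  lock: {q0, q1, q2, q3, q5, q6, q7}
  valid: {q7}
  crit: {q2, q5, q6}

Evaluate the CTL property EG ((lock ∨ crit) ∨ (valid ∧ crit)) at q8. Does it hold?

No

Sat(lock ∨ crit) = {q0, q1, q2, q3, q5, q6, q7}
Sat(valid ∧ crit) = ∅
Sat((lock ∨ crit) ∨ (valid ∧ crit)) = {q0, q1, q2, q3, q5, q6, q7}
EG ((lock ∨ crit) ∨ (valid ∧ crit)): greatest fixpoint, start Z0 = {q0, q1, q2, q3, q5, q6, q7}, keep only states in Sat with some successor in Z. Z1 = {q0, q1, q2, q3, q5, q7}; Z2 = {q0, q1, q2, q3, q7}; fixed.
Sat(EG ((lock ∨ crit) ∨ (valid ∧ crit))) = {q0, q1, q2, q3, q7}
q8 ∉ Sat(EG ((lock ∨ crit) ∨ (valid ∧ crit))) = {q0, q1, q2, q3, q7}, so the formula does not hold at q8.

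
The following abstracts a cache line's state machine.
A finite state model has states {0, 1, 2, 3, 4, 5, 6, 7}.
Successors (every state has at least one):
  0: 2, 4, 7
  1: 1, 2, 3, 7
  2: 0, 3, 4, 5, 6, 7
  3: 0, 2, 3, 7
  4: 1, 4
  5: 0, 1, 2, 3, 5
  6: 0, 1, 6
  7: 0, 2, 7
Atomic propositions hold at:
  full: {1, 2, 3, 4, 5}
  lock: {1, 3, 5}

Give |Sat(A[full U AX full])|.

1

Sat(AX full) = {s : every successor in {1, 2, 3, 4, 5}} = {4}
A[full U AX full]: least fixpoint, start Z0 = Sat(AX full) = {4}, add states in Sat(full) with every successor in Z. Already a fixed point.
Sat(A[full U AX full]) = {4}
|Sat(A[full U AX full])| = |{4}| = 1.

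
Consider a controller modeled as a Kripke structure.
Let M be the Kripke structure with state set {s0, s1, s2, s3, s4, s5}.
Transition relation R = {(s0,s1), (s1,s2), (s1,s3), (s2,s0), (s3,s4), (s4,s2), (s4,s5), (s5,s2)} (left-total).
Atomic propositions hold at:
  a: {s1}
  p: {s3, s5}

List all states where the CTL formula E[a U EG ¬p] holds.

Sat(¬p) = {s0, s1, s2, s4}
EG ¬p: greatest fixpoint, start Z0 = {s0, s1, s2, s4}, keep only states in Sat with some successor in Z. Already a fixed point.
Sat(EG ¬p) = {s0, s1, s2, s4}
E[a U EG ¬p]: least fixpoint, start Z0 = Sat(EG ¬p) = {s0, s1, s2, s4}, add states in Sat(a) with some successor in Z. Already a fixed point.
Sat(E[a U EG ¬p]) = {s0, s1, s2, s4}

{s0, s1, s2, s4}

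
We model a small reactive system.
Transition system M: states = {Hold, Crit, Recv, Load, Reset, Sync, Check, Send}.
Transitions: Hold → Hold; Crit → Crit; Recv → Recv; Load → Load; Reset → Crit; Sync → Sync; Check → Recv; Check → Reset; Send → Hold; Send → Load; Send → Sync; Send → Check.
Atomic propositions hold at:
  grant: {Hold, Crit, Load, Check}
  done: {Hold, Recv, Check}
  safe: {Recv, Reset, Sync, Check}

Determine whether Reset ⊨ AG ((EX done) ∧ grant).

Sat(EX done) = {s : some successor in {Hold, Recv, Check}} = {Hold, Recv, Check, Send}
Sat((EX done) ∧ grant) = {Hold, Check}
AG ((EX done) ∧ grant): greatest fixpoint, start Z0 = {Hold, Check}, keep only states in Sat with every successor in Z. Z1 = {Hold}; fixed.
Sat(AG ((EX done) ∧ grant)) = {Hold}
Reset ∉ Sat(AG ((EX done) ∧ grant)) = {Hold}, so the formula does not hold at Reset.

No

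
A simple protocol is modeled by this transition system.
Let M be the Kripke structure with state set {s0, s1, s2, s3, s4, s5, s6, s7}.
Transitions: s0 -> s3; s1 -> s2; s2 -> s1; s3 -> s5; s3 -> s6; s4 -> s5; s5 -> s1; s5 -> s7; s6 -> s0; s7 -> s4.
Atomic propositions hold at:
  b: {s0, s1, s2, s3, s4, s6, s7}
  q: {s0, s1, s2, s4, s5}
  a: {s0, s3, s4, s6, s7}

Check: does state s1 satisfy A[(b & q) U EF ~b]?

No

Sat(b & q) = {s0, s1, s2, s4}
Sat(~b) = {s5}
EF ~b: least fixpoint, start Z0 = {s5}, add states with some successor in Z. Z1 = {s3, s4, s5}; Z2 = {s0, s3, s4, s5, s7}; Z3 = {s0, s3, s4, s5, s6, s7}; fixed.
Sat(EF ~b) = {s0, s3, s4, s5, s6, s7}
A[(b & q) U EF ~b]: least fixpoint, start Z0 = Sat(EF ~b) = {s0, s3, s4, s5, s6, s7}, add states in Sat(b & q) with every successor in Z. Already a fixed point.
Sat(A[(b & q) U EF ~b]) = {s0, s3, s4, s5, s6, s7}
s1 ∉ Sat(A[(b & q) U EF ~b]) = {s0, s3, s4, s5, s6, s7}, so the formula does not hold at s1.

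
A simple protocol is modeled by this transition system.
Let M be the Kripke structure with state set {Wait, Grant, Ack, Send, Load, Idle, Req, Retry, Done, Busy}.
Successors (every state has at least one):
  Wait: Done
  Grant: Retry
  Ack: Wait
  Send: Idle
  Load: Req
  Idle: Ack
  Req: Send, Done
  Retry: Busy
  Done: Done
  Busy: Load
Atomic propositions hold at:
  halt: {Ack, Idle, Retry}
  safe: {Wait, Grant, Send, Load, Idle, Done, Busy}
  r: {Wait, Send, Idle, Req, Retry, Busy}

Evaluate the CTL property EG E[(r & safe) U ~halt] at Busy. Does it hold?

Sat(r & safe) = {Wait, Send, Idle, Busy}
Sat(~halt) = {Wait, Grant, Send, Load, Req, Done, Busy}
E[(r & safe) U ~halt]: least fixpoint, start Z0 = Sat(~halt) = {Wait, Grant, Send, Load, Req, Done, Busy}, add states in Sat(r & safe) with some successor in Z. Already a fixed point.
Sat(E[(r & safe) U ~halt]) = {Wait, Grant, Send, Load, Req, Done, Busy}
EG E[(r & safe) U ~halt]: greatest fixpoint, start Z0 = {Wait, Grant, Send, Load, Req, Done, Busy}, keep only states in Sat with some successor in Z. Z1 = {Wait, Load, Req, Done, Busy}; fixed.
Sat(EG E[(r & safe) U ~halt]) = {Wait, Load, Req, Done, Busy}
Busy ∈ Sat(EG E[(r & safe) U ~halt]) = {Wait, Load, Req, Done, Busy}, so the formula holds at Busy.

Yes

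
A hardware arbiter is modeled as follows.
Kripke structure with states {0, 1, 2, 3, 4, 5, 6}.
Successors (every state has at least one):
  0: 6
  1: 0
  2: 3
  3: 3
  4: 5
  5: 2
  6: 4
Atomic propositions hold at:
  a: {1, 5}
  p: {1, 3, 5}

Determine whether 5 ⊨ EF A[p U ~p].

Yes

Sat(~p) = {0, 2, 4, 6}
A[p U ~p]: least fixpoint, start Z0 = Sat(~p) = {0, 2, 4, 6}, add states in Sat(p) with every successor in Z. Z1 = {0, 1, 2, 4, 5, 6}; fixed.
Sat(A[p U ~p]) = {0, 1, 2, 4, 5, 6}
EF A[p U ~p]: least fixpoint, start Z0 = {0, 1, 2, 4, 5, 6}, add states with some successor in Z. Already a fixed point.
Sat(EF A[p U ~p]) = {0, 1, 2, 4, 5, 6}
5 ∈ Sat(EF A[p U ~p]) = {0, 1, 2, 4, 5, 6}, so the formula holds at 5.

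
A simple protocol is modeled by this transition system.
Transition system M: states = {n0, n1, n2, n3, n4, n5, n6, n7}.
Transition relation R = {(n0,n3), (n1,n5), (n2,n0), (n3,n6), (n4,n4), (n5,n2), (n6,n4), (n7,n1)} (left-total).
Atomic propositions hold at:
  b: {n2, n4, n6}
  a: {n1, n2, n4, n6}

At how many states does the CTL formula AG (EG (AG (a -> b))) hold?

Sat(a -> b) = {n0, n2, n3, n4, n5, n6, n7}
AG (a -> b): greatest fixpoint, start Z0 = {n0, n2, n3, n4, n5, n6, n7}, keep only states in Sat with every successor in Z. Z1 = {n0, n2, n3, n4, n5, n6}; fixed.
Sat(AG (a -> b)) = {n0, n2, n3, n4, n5, n6}
EG (AG (a -> b)): greatest fixpoint, start Z0 = {n0, n2, n3, n4, n5, n6}, keep only states in Sat with some successor in Z. Already a fixed point.
Sat(EG (AG (a -> b))) = {n0, n2, n3, n4, n5, n6}
AG (EG (AG (a -> b))): greatest fixpoint, start Z0 = {n0, n2, n3, n4, n5, n6}, keep only states in Sat with every successor in Z. Already a fixed point.
Sat(AG (EG (AG (a -> b)))) = {n0, n2, n3, n4, n5, n6}
|Sat(AG (EG (AG (a -> b))))| = |{n0, n2, n3, n4, n5, n6}| = 6.

6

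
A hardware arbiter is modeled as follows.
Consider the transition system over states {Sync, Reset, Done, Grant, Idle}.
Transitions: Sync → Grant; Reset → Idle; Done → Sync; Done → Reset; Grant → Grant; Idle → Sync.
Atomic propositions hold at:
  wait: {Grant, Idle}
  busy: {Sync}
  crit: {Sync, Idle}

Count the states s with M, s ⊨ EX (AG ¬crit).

Sat(¬crit) = {Reset, Done, Grant}
AG ¬crit: greatest fixpoint, start Z0 = {Reset, Done, Grant}, keep only states in Sat with every successor in Z. Z1 = {Grant}; fixed.
Sat(AG ¬crit) = {Grant}
Sat(EX (AG ¬crit)) = {s : some successor in {Grant}} = {Sync, Grant}
|Sat(EX (AG ¬crit))| = |{Sync, Grant}| = 2.

2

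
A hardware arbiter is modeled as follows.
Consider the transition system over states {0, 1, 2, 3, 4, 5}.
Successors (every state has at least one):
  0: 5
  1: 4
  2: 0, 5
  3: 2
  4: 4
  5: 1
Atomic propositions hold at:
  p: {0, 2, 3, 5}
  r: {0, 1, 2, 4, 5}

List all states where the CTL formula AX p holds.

{0, 2, 3}

Sat(AX p) = {s : every successor in {0, 2, 3, 5}} = {0, 2, 3}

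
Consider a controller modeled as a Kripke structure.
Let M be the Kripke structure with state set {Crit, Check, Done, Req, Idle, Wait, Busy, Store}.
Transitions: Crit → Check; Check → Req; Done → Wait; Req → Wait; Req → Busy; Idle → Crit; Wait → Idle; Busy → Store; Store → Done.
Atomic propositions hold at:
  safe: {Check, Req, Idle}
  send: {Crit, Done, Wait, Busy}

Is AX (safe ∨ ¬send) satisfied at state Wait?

Yes

Sat(¬send) = {Check, Req, Idle, Store}
Sat(safe ∨ ¬send) = {Check, Req, Idle, Store}
Sat(AX (safe ∨ ¬send)) = {s : every successor in {Check, Req, Idle, Store}} = {Crit, Check, Wait, Busy}
Wait ∈ Sat(AX (safe ∨ ¬send)) = {Crit, Check, Wait, Busy}, so the formula holds at Wait.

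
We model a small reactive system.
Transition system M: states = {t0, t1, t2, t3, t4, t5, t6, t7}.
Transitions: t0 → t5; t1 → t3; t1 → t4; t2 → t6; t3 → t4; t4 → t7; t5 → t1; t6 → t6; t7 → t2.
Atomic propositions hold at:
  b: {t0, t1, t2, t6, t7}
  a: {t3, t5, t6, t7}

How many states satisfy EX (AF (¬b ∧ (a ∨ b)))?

2

Sat(¬b) = {t3, t4, t5}
Sat(a ∨ b) = {t0, t1, t2, t3, t5, t6, t7}
Sat(¬b ∧ (a ∨ b)) = {t3, t5}
AF (¬b ∧ (a ∨ b)): least fixpoint, start Z0 = {t3, t5}, add states with every successor in Z. Z1 = {t0, t3, t5}; fixed.
Sat(AF (¬b ∧ (a ∨ b))) = {t0, t3, t5}
Sat(EX (AF (¬b ∧ (a ∨ b)))) = {s : some successor in {t0, t3, t5}} = {t0, t1}
|Sat(EX (AF (¬b ∧ (a ∨ b))))| = |{t0, t1}| = 2.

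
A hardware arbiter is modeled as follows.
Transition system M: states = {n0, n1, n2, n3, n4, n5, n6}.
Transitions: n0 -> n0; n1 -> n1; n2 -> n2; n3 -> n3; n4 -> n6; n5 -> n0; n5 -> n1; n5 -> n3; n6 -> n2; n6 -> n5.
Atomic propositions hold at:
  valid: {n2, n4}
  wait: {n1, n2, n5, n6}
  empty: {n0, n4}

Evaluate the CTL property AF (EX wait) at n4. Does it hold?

Sat(EX wait) = {s : some successor in {n1, n2, n5, n6}} = {n1, n2, n4, n5, n6}
AF (EX wait): least fixpoint, start Z0 = {n1, n2, n4, n5, n6}, add states with every successor in Z. Already a fixed point.
Sat(AF (EX wait)) = {n1, n2, n4, n5, n6}
n4 ∈ Sat(AF (EX wait)) = {n1, n2, n4, n5, n6}, so the formula holds at n4.

Yes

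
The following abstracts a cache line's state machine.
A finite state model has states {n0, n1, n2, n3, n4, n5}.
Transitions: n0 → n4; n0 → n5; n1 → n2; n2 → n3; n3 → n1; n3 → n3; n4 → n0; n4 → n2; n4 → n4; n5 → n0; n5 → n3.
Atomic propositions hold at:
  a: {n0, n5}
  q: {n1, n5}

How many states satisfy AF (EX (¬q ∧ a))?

Sat(¬q) = {n0, n2, n3, n4}
Sat(¬q ∧ a) = {n0}
Sat(EX (¬q ∧ a)) = {s : some successor in {n0}} = {n4, n5}
AF (EX (¬q ∧ a)): least fixpoint, start Z0 = {n4, n5}, add states with every successor in Z. Z1 = {n0, n4, n5}; fixed.
Sat(AF (EX (¬q ∧ a))) = {n0, n4, n5}
|Sat(AF (EX (¬q ∧ a)))| = |{n0, n4, n5}| = 3.

3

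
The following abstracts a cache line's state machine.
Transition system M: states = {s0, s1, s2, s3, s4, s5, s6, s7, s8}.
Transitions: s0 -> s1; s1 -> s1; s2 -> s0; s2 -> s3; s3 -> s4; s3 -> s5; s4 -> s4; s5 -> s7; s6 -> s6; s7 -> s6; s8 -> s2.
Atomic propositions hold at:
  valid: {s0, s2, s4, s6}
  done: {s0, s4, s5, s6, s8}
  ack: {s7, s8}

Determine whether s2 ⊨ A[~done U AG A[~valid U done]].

Sat(~done) = {s1, s2, s3, s7}
Sat(~valid) = {s1, s3, s5, s7, s8}
A[~valid U done]: least fixpoint, start Z0 = Sat(done) = {s0, s4, s5, s6, s8}, add states in Sat(~valid) with every successor in Z. Z1 = {s0, s3, s4, s5, s6, s7, s8}; fixed.
Sat(A[~valid U done]) = {s0, s3, s4, s5, s6, s7, s8}
AG A[~valid U done]: greatest fixpoint, start Z0 = {s0, s3, s4, s5, s6, s7, s8}, keep only states in Sat with every successor in Z. Z1 = {s3, s4, s5, s6, s7}; fixed.
Sat(AG A[~valid U done]) = {s3, s4, s5, s6, s7}
A[~done U AG A[~valid U done]]: least fixpoint, start Z0 = Sat(AG A[~valid U done]) = {s3, s4, s5, s6, s7}, add states in Sat(~done) with every successor in Z. Already a fixed point.
Sat(A[~done U AG A[~valid U done]]) = {s3, s4, s5, s6, s7}
s2 ∉ Sat(A[~done U AG A[~valid U done]]) = {s3, s4, s5, s6, s7}, so the formula does not hold at s2.

No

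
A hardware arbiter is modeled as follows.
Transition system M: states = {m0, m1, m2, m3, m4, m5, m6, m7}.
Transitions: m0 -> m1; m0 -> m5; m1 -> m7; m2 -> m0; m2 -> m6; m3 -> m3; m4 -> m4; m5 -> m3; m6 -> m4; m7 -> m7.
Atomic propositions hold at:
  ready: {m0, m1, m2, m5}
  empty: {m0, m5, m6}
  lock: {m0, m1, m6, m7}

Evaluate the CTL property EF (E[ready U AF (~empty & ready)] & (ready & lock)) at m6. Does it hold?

No

Sat(~empty) = {m1, m2, m3, m4, m7}
Sat(~empty & ready) = {m1, m2}
AF (~empty & ready): least fixpoint, start Z0 = {m1, m2}, add states with every successor in Z. Already a fixed point.
Sat(AF (~empty & ready)) = {m1, m2}
E[ready U AF (~empty & ready)]: least fixpoint, start Z0 = Sat(AF (~empty & ready)) = {m1, m2}, add states in Sat(ready) with some successor in Z. Z1 = {m0, m1, m2}; fixed.
Sat(E[ready U AF (~empty & ready)]) = {m0, m1, m2}
Sat(ready & lock) = {m0, m1}
Sat(E[ready U AF (~empty & ready)] & (ready & lock)) = {m0, m1}
EF (E[ready U AF (~empty & ready)] & (ready & lock)): least fixpoint, start Z0 = {m0, m1}, add states with some successor in Z. Z1 = {m0, m1, m2}; fixed.
Sat(EF (E[ready U AF (~empty & ready)] & (ready & lock))) = {m0, m1, m2}
m6 ∉ Sat(EF (E[ready U AF (~empty & ready)] & (ready & lock))) = {m0, m1, m2}, so the formula does not hold at m6.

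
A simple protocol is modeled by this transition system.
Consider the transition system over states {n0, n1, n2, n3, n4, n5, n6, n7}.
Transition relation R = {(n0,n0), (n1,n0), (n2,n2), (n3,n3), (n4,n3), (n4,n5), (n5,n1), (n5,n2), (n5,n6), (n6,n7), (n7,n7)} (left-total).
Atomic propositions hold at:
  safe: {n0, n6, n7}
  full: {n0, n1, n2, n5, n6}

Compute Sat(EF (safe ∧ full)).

Sat(safe ∧ full) = {n0, n6}
EF (safe ∧ full): least fixpoint, start Z0 = {n0, n6}, add states with some successor in Z. Z1 = {n0, n1, n5, n6}; Z2 = {n0, n1, n4, n5, n6}; fixed.
Sat(EF (safe ∧ full)) = {n0, n1, n4, n5, n6}

{n0, n1, n4, n5, n6}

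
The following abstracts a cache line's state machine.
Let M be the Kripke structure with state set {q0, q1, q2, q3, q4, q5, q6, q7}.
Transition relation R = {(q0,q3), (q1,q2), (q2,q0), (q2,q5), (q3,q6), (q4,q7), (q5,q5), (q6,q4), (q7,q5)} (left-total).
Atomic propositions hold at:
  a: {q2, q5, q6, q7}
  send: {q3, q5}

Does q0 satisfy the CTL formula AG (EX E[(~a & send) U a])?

Sat(~a) = {q0, q1, q3, q4}
Sat(~a & send) = {q3}
E[(~a & send) U a]: least fixpoint, start Z0 = Sat(a) = {q2, q5, q6, q7}, add states in Sat(~a & send) with some successor in Z. Z1 = {q2, q3, q5, q6, q7}; fixed.
Sat(E[(~a & send) U a]) = {q2, q3, q5, q6, q7}
Sat(EX E[(~a & send) U a]) = {s : some successor in {q2, q3, q5, q6, q7}} = {q0, q1, q2, q3, q4, q5, q7}
AG (EX E[(~a & send) U a]): greatest fixpoint, start Z0 = {q0, q1, q2, q3, q4, q5, q7}, keep only states in Sat with every successor in Z. Z1 = {q0, q1, q2, q4, q5, q7}; Z2 = {q1, q2, q4, q5, q7}; Z3 = {q1, q4, q5, q7}; Z4 = {q4, q5, q7}; fixed.
Sat(AG (EX E[(~a & send) U a])) = {q4, q5, q7}
q0 ∉ Sat(AG (EX E[(~a & send) U a])) = {q4, q5, q7}, so the formula does not hold at q0.

No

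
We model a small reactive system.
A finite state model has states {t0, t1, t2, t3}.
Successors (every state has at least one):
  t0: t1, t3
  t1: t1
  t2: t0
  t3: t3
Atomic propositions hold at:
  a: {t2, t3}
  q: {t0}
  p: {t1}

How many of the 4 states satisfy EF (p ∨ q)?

3

Sat(p ∨ q) = {t0, t1}
EF (p ∨ q): least fixpoint, start Z0 = {t0, t1}, add states with some successor in Z. Z1 = {t0, t1, t2}; fixed.
Sat(EF (p ∨ q)) = {t0, t1, t2}
|Sat(EF (p ∨ q))| = |{t0, t1, t2}| = 3.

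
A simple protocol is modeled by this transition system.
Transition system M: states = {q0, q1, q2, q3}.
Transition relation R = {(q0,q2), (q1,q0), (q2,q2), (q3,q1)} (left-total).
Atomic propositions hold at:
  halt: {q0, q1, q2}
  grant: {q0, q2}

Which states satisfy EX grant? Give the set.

{q0, q1, q2}

Sat(EX grant) = {s : some successor in {q0, q2}} = {q0, q1, q2}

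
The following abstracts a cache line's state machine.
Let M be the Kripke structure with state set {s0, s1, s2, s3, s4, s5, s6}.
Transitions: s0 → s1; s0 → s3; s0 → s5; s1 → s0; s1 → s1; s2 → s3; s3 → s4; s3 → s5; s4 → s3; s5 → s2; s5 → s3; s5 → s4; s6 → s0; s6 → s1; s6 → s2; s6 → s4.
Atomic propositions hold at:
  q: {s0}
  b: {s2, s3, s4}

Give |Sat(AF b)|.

4

AF b: least fixpoint, start Z0 = {s2, s3, s4}, add states with every successor in Z. Z1 = {s2, s3, s4, s5}; fixed.
Sat(AF b) = {s2, s3, s4, s5}
|Sat(AF b)| = |{s2, s3, s4, s5}| = 4.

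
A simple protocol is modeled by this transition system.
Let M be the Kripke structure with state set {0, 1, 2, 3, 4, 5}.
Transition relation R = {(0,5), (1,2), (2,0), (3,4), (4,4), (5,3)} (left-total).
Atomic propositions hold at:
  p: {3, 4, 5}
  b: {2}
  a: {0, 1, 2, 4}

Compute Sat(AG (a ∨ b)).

Sat(a ∨ b) = {0, 1, 2, 4}
AG (a ∨ b): greatest fixpoint, start Z0 = {0, 1, 2, 4}, keep only states in Sat with every successor in Z. Z1 = {1, 2, 4}; Z2 = {1, 4}; Z3 = {4}; fixed.
Sat(AG (a ∨ b)) = {4}

{4}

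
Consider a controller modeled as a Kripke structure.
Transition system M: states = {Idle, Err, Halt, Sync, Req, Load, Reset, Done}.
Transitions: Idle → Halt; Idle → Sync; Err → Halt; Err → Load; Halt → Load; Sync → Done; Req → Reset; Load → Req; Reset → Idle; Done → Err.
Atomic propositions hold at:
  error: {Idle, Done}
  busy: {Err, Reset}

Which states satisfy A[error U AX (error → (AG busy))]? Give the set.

AG busy: greatest fixpoint, start Z0 = {Err, Reset}, keep only states in Sat with every successor in Z. Z1 = ∅; fixed.
Sat(AG busy) = ∅
Sat(error → (AG busy)) = {Err, Halt, Sync, Req, Load, Reset}
Sat(AX (error → (AG busy))) = {s : every successor in {Err, Halt, Sync, Req, Load, Reset}} = {Idle, Err, Halt, Req, Load, Done}
A[error U AX (error → (AG busy))]: least fixpoint, start Z0 = Sat(AX (error → (AG busy))) = {Idle, Err, Halt, Req, Load, Done}, add states in Sat(error) with every successor in Z. Already a fixed point.
Sat(A[error U AX (error → (AG busy))]) = {Idle, Err, Halt, Req, Load, Done}

{Idle, Err, Halt, Req, Load, Done}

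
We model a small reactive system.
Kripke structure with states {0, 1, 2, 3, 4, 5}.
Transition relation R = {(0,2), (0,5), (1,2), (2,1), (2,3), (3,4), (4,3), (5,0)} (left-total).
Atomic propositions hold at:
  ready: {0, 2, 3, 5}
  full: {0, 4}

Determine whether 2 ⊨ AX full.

No

Sat(AX full) = {s : every successor in {0, 4}} = {3, 5}
2 ∉ Sat(AX full) = {3, 5}, so the formula does not hold at 2.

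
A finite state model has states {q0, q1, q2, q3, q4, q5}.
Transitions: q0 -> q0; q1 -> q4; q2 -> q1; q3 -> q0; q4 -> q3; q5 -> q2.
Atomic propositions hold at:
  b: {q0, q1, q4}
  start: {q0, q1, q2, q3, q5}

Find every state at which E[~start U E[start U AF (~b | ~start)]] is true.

Sat(~start) = {q4}
Sat(~b) = {q2, q3, q5}
Sat(~b | ~start) = {q2, q3, q4, q5}
AF (~b | ~start): least fixpoint, start Z0 = {q2, q3, q4, q5}, add states with every successor in Z. Z1 = {q1, q2, q3, q4, q5}; fixed.
Sat(AF (~b | ~start)) = {q1, q2, q3, q4, q5}
E[start U AF (~b | ~start)]: least fixpoint, start Z0 = Sat(AF (~b | ~start)) = {q1, q2, q3, q4, q5}, add states in Sat(start) with some successor in Z. Already a fixed point.
Sat(E[start U AF (~b | ~start)]) = {q1, q2, q3, q4, q5}
E[~start U E[start U AF (~b | ~start)]]: least fixpoint, start Z0 = Sat(E[start U AF (~b | ~start)]) = {q1, q2, q3, q4, q5}, add states in Sat(~start) with some successor in Z. Already a fixed point.
Sat(E[~start U E[start U AF (~b | ~start)]]) = {q1, q2, q3, q4, q5}

{q1, q2, q3, q4, q5}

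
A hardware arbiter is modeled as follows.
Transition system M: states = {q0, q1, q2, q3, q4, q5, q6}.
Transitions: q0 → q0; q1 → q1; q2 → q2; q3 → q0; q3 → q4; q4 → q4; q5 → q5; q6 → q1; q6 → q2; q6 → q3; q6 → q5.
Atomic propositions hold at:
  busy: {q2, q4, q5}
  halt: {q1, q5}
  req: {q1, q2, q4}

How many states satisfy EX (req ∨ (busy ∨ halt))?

Sat(busy ∨ halt) = {q1, q2, q4, q5}
Sat(req ∨ (busy ∨ halt)) = {q1, q2, q4, q5}
Sat(EX (req ∨ (busy ∨ halt))) = {s : some successor in {q1, q2, q4, q5}} = {q1, q2, q3, q4, q5, q6}
|Sat(EX (req ∨ (busy ∨ halt)))| = |{q1, q2, q3, q4, q5, q6}| = 6.

6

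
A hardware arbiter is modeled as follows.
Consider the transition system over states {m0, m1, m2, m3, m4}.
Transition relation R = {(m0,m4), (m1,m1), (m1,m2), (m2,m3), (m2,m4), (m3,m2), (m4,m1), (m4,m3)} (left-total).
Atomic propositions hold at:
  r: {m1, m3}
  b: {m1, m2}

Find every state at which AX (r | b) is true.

Sat(r | b) = {m1, m2, m3}
Sat(AX (r | b)) = {s : every successor in {m1, m2, m3}} = {m1, m3, m4}

{m1, m3, m4}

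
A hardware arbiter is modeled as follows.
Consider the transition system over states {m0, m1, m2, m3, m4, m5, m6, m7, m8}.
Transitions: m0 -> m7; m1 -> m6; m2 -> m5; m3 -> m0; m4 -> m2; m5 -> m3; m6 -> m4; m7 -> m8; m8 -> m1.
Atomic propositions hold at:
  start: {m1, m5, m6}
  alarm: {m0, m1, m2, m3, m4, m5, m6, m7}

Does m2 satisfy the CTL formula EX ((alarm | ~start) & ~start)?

Sat(~start) = {m0, m2, m3, m4, m7, m8}
Sat(alarm | ~start) = {m0, m1, m2, m3, m4, m5, m6, m7, m8}
Sat((alarm | ~start) & ~start) = {m0, m2, m3, m4, m7, m8}
Sat(EX ((alarm | ~start) & ~start)) = {s : some successor in {m0, m2, m3, m4, m7, m8}} = {m0, m3, m4, m5, m6, m7}
m2 ∉ Sat(EX ((alarm | ~start) & ~start)) = {m0, m3, m4, m5, m6, m7}, so the formula does not hold at m2.

No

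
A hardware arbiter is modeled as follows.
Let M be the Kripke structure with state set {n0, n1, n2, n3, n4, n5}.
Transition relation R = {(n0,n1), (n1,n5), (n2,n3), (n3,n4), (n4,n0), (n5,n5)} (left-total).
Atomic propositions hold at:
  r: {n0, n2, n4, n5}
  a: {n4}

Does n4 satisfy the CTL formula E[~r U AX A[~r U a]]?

No

Sat(~r) = {n1, n3}
A[~r U a]: least fixpoint, start Z0 = Sat(a) = {n4}, add states in Sat(~r) with every successor in Z. Z1 = {n3, n4}; fixed.
Sat(A[~r U a]) = {n3, n4}
Sat(AX A[~r U a]) = {s : every successor in {n3, n4}} = {n2, n3}
E[~r U AX A[~r U a]]: least fixpoint, start Z0 = Sat(AX A[~r U a]) = {n2, n3}, add states in Sat(~r) with some successor in Z. Already a fixed point.
Sat(E[~r U AX A[~r U a]]) = {n2, n3}
n4 ∉ Sat(E[~r U AX A[~r U a]]) = {n2, n3}, so the formula does not hold at n4.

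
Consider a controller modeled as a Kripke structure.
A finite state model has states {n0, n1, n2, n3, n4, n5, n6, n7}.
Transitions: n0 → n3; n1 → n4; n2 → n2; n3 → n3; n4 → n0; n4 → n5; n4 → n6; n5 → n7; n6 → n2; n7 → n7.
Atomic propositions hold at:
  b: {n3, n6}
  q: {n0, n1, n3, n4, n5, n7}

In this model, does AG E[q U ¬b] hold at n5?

Sat(¬b) = {n0, n1, n2, n4, n5, n7}
E[q U ¬b]: least fixpoint, start Z0 = Sat(¬b) = {n0, n1, n2, n4, n5, n7}, add states in Sat(q) with some successor in Z. Already a fixed point.
Sat(E[q U ¬b]) = {n0, n1, n2, n4, n5, n7}
AG E[q U ¬b]: greatest fixpoint, start Z0 = {n0, n1, n2, n4, n5, n7}, keep only states in Sat with every successor in Z. Z1 = {n1, n2, n5, n7}; Z2 = {n2, n5, n7}; fixed.
Sat(AG E[q U ¬b]) = {n2, n5, n7}
n5 ∈ Sat(AG E[q U ¬b]) = {n2, n5, n7}, so the formula holds at n5.

Yes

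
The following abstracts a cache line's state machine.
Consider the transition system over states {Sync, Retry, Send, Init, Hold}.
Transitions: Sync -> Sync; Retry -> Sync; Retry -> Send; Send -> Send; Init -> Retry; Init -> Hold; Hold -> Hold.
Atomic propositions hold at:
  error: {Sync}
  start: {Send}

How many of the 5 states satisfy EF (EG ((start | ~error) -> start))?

4

Sat(~error) = {Retry, Send, Init, Hold}
Sat(start | ~error) = {Retry, Send, Init, Hold}
Sat((start | ~error) -> start) = {Sync, Send}
EG ((start | ~error) -> start): greatest fixpoint, start Z0 = {Sync, Send}, keep only states in Sat with some successor in Z. Already a fixed point.
Sat(EG ((start | ~error) -> start)) = {Sync, Send}
EF (EG ((start | ~error) -> start)): least fixpoint, start Z0 = {Sync, Send}, add states with some successor in Z. Z1 = {Sync, Retry, Send}; Z2 = {Sync, Retry, Send, Init}; fixed.
Sat(EF (EG ((start | ~error) -> start))) = {Sync, Retry, Send, Init}
|Sat(EF (EG ((start | ~error) -> start)))| = |{Sync, Retry, Send, Init}| = 4.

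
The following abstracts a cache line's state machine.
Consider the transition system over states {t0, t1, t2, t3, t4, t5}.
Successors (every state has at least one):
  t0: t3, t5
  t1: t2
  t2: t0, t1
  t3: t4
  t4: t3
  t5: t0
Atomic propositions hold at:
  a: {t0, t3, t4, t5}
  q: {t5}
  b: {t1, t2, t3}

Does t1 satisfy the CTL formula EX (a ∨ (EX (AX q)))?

Sat(AX q) = {s : every successor in {t5}} = ∅
Sat(EX (AX q)) = {s : some successor in ∅} = ∅
Sat(a ∨ (EX (AX q))) = {t0, t3, t4, t5}
Sat(EX (a ∨ (EX (AX q)))) = {s : some successor in {t0, t3, t4, t5}} = {t0, t2, t3, t4, t5}
t1 ∉ Sat(EX (a ∨ (EX (AX q)))) = {t0, t2, t3, t4, t5}, so the formula does not hold at t1.

No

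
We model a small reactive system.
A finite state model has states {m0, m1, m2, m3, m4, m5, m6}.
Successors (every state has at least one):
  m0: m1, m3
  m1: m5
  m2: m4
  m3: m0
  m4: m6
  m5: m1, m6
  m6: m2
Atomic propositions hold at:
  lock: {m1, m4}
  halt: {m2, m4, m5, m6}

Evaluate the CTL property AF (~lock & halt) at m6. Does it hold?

Yes

Sat(~lock) = {m0, m2, m3, m5, m6}
Sat(~lock & halt) = {m2, m5, m6}
AF (~lock & halt): least fixpoint, start Z0 = {m2, m5, m6}, add states with every successor in Z. Z1 = {m1, m2, m4, m5, m6}; fixed.
Sat(AF (~lock & halt)) = {m1, m2, m4, m5, m6}
m6 ∈ Sat(AF (~lock & halt)) = {m1, m2, m4, m5, m6}, so the formula holds at m6.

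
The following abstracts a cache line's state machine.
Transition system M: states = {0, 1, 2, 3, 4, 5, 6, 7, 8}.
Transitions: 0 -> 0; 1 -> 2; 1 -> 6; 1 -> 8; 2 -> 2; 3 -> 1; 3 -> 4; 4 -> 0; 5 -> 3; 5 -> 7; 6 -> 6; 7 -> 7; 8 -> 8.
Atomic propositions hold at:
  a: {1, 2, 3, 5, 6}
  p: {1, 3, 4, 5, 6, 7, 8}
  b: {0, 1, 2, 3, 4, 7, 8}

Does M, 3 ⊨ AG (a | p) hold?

Sat(a | p) = {1, 2, 3, 4, 5, 6, 7, 8}
AG (a | p): greatest fixpoint, start Z0 = {1, 2, 3, 4, 5, 6, 7, 8}, keep only states in Sat with every successor in Z. Z1 = {1, 2, 3, 5, 6, 7, 8}; Z2 = {1, 2, 5, 6, 7, 8}; Z3 = {1, 2, 6, 7, 8}; fixed.
Sat(AG (a | p)) = {1, 2, 6, 7, 8}
3 ∉ Sat(AG (a | p)) = {1, 2, 6, 7, 8}, so the formula does not hold at 3.

No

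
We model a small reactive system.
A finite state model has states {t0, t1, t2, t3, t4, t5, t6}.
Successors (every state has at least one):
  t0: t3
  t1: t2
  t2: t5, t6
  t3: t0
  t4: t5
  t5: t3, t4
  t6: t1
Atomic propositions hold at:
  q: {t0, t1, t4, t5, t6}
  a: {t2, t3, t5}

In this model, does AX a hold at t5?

No

Sat(AX a) = {s : every successor in {t2, t3, t5}} = {t0, t1, t4}
t5 ∉ Sat(AX a) = {t0, t1, t4}, so the formula does not hold at t5.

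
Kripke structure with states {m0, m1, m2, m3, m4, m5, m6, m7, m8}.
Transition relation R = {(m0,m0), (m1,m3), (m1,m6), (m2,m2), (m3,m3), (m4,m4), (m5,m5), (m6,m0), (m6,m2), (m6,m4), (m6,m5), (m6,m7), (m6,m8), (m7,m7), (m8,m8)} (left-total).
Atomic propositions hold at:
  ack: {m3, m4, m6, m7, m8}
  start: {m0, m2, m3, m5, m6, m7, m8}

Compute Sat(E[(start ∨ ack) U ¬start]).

{m1, m4, m6}

Sat(start ∨ ack) = {m0, m2, m3, m4, m5, m6, m7, m8}
Sat(¬start) = {m1, m4}
E[(start ∨ ack) U ¬start]: least fixpoint, start Z0 = Sat(¬start) = {m1, m4}, add states in Sat(start ∨ ack) with some successor in Z. Z1 = {m1, m4, m6}; fixed.
Sat(E[(start ∨ ack) U ¬start]) = {m1, m4, m6}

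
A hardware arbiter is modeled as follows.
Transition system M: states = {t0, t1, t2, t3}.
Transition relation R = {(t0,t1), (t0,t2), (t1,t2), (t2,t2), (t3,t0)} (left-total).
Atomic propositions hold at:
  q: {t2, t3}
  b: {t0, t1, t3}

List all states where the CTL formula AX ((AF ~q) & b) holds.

Sat(~q) = {t0, t1}
AF ~q: least fixpoint, start Z0 = {t0, t1}, add states with every successor in Z. Z1 = {t0, t1, t3}; fixed.
Sat(AF ~q) = {t0, t1, t3}
Sat((AF ~q) & b) = {t0, t1, t3}
Sat(AX ((AF ~q) & b)) = {s : every successor in {t0, t1, t3}} = {t3}

{t3}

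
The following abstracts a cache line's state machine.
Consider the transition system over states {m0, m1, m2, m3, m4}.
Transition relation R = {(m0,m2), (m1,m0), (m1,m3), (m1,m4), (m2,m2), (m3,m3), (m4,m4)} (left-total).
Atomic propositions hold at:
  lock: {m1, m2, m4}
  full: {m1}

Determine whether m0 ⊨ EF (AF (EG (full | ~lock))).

Sat(~lock) = {m0, m3}
Sat(full | ~lock) = {m0, m1, m3}
EG (full | ~lock): greatest fixpoint, start Z0 = {m0, m1, m3}, keep only states in Sat with some successor in Z. Z1 = {m1, m3}; fixed.
Sat(EG (full | ~lock)) = {m1, m3}
AF (EG (full | ~lock)): least fixpoint, start Z0 = {m1, m3}, add states with every successor in Z. Already a fixed point.
Sat(AF (EG (full | ~lock))) = {m1, m3}
EF (AF (EG (full | ~lock))): least fixpoint, start Z0 = {m1, m3}, add states with some successor in Z. Already a fixed point.
Sat(EF (AF (EG (full | ~lock)))) = {m1, m3}
m0 ∉ Sat(EF (AF (EG (full | ~lock)))) = {m1, m3}, so the formula does not hold at m0.

No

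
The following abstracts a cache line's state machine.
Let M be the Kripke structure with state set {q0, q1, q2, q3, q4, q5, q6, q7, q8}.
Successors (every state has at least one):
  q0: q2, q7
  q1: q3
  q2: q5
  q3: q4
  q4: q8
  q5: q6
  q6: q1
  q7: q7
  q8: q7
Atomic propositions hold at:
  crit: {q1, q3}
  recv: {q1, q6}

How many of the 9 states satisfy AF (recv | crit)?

5

Sat(recv | crit) = {q1, q3, q6}
AF (recv | crit): least fixpoint, start Z0 = {q1, q3, q6}, add states with every successor in Z. Z1 = {q1, q3, q5, q6}; Z2 = {q1, q2, q3, q5, q6}; fixed.
Sat(AF (recv | crit)) = {q1, q2, q3, q5, q6}
|Sat(AF (recv | crit))| = |{q1, q2, q3, q5, q6}| = 5.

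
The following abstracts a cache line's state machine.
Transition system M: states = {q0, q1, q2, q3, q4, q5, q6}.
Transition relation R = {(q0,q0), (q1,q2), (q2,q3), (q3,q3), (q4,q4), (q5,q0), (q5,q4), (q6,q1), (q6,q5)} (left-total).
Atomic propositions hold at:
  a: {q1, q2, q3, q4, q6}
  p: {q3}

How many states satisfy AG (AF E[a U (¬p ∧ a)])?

1

Sat(¬p) = {q0, q1, q2, q4, q5, q6}
Sat(¬p ∧ a) = {q1, q2, q4, q6}
E[a U (¬p ∧ a)]: least fixpoint, start Z0 = Sat((¬p ∧ a)) = {q1, q2, q4, q6}, add states in Sat(a) with some successor in Z. Already a fixed point.
Sat(E[a U (¬p ∧ a)]) = {q1, q2, q4, q6}
AF E[a U (¬p ∧ a)]: least fixpoint, start Z0 = {q1, q2, q4, q6}, add states with every successor in Z. Already a fixed point.
Sat(AF E[a U (¬p ∧ a)]) = {q1, q2, q4, q6}
AG (AF E[a U (¬p ∧ a)]): greatest fixpoint, start Z0 = {q1, q2, q4, q6}, keep only states in Sat with every successor in Z. Z1 = {q1, q4}; Z2 = {q4}; fixed.
Sat(AG (AF E[a U (¬p ∧ a)])) = {q4}
|Sat(AG (AF E[a U (¬p ∧ a)]))| = |{q4}| = 1.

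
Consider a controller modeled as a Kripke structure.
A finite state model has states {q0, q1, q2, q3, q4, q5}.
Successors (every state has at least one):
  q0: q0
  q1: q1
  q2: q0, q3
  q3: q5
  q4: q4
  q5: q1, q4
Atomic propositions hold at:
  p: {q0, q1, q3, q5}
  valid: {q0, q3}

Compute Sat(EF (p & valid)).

{q0, q2, q3}

Sat(p & valid) = {q0, q3}
EF (p & valid): least fixpoint, start Z0 = {q0, q3}, add states with some successor in Z. Z1 = {q0, q2, q3}; fixed.
Sat(EF (p & valid)) = {q0, q2, q3}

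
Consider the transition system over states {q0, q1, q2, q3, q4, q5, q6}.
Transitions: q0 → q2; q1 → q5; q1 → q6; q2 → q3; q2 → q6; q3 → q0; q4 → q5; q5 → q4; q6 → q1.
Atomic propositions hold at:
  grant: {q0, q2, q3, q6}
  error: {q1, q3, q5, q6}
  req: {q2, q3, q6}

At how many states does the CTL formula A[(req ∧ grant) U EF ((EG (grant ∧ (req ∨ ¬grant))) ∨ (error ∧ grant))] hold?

Sat(req ∧ grant) = {q2, q3, q6}
Sat(¬grant) = {q1, q4, q5}
Sat(req ∨ ¬grant) = {q1, q2, q3, q4, q5, q6}
Sat(grant ∧ (req ∨ ¬grant)) = {q2, q3, q6}
EG (grant ∧ (req ∨ ¬grant)): greatest fixpoint, start Z0 = {q2, q3, q6}, keep only states in Sat with some successor in Z. Z1 = {q2}; Z2 = ∅; fixed.
Sat(EG (grant ∧ (req ∨ ¬grant))) = ∅
Sat(error ∧ grant) = {q3, q6}
Sat((EG (grant ∧ (req ∨ ¬grant))) ∨ (error ∧ grant)) = {q3, q6}
EF ((EG (grant ∧ (req ∨ ¬grant))) ∨ (error ∧ grant)): least fixpoint, start Z0 = {q3, q6}, add states with some successor in Z. Z1 = {q1, q2, q3, q6}; Z2 = {q0, q1, q2, q3, q6}; fixed.
Sat(EF ((EG (grant ∧ (req ∨ ¬grant))) ∨ (error ∧ grant))) = {q0, q1, q2, q3, q6}
A[(req ∧ grant) U EF ((EG (grant ∧ (req ∨ ¬grant))) ∨ (error ∧ grant))]: least fixpoint, start Z0 = Sat(EF ((EG (grant ∧ (req ∨ ¬grant))) ∨ (error ∧ grant))) = {q0, q1, q2, q3, q6}, add states in Sat(req ∧ grant) with every successor in Z. Already a fixed point.
Sat(A[(req ∧ grant) U EF ((EG (grant ∧ (req ∨ ¬grant))) ∨ (error ∧ grant))]) = {q0, q1, q2, q3, q6}
|Sat(A[(req ∧ grant) U EF ((EG (grant ∧ (req ∨ ¬grant))) ∨ (error ∧ grant))])| = |{q0, q1, q2, q3, q6}| = 5.

5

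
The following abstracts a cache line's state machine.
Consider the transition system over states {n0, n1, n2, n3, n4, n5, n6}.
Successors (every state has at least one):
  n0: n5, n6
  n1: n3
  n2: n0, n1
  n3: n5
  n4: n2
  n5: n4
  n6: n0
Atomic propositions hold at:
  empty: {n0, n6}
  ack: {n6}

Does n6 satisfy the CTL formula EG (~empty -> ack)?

Yes

Sat(~empty) = {n1, n2, n3, n4, n5}
Sat(~empty -> ack) = {n0, n6}
EG (~empty -> ack): greatest fixpoint, start Z0 = {n0, n6}, keep only states in Sat with some successor in Z. Already a fixed point.
Sat(EG (~empty -> ack)) = {n0, n6}
n6 ∈ Sat(EG (~empty -> ack)) = {n0, n6}, so the formula holds at n6.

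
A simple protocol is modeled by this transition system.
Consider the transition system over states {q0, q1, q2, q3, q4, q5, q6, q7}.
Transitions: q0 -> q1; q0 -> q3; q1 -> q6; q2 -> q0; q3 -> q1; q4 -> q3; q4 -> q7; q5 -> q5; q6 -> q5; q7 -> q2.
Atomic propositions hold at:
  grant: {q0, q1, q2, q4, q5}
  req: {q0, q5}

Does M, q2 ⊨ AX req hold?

Sat(AX req) = {s : every successor in {q0, q5}} = {q2, q5, q6}
q2 ∈ Sat(AX req) = {q2, q5, q6}, so the formula holds at q2.

Yes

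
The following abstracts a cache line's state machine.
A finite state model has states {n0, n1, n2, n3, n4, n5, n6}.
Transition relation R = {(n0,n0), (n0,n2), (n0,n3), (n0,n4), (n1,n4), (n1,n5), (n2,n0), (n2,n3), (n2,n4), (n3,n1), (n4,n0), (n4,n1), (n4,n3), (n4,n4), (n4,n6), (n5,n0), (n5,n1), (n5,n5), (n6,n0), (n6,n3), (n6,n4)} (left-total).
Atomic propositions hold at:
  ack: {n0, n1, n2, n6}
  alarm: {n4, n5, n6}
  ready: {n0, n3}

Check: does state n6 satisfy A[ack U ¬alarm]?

Sat(¬alarm) = {n0, n1, n2, n3}
A[ack U ¬alarm]: least fixpoint, start Z0 = Sat(¬alarm) = {n0, n1, n2, n3}, add states in Sat(ack) with every successor in Z. Already a fixed point.
Sat(A[ack U ¬alarm]) = {n0, n1, n2, n3}
n6 ∉ Sat(A[ack U ¬alarm]) = {n0, n1, n2, n3}, so the formula does not hold at n6.

No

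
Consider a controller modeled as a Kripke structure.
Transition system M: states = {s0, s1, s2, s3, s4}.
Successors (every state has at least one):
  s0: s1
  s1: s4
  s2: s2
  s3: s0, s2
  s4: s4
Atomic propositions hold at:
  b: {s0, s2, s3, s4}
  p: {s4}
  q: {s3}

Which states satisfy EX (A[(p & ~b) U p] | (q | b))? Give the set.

Sat(~b) = {s1}
Sat(p & ~b) = ∅
A[(p & ~b) U p]: least fixpoint, start Z0 = Sat(p) = {s4}, add states in Sat(p & ~b) with every successor in Z. Already a fixed point.
Sat(A[(p & ~b) U p]) = {s4}
Sat(q | b) = {s0, s2, s3, s4}
Sat(A[(p & ~b) U p] | (q | b)) = {s0, s2, s3, s4}
Sat(EX (A[(p & ~b) U p] | (q | b))) = {s : some successor in {s0, s2, s3, s4}} = {s1, s2, s3, s4}

{s1, s2, s3, s4}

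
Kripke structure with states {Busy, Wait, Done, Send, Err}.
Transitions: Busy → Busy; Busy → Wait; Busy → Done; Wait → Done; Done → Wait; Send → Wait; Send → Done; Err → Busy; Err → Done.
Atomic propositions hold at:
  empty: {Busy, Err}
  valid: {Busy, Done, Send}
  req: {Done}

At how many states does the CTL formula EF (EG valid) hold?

2

EG valid: greatest fixpoint, start Z0 = {Busy, Done, Send}, keep only states in Sat with some successor in Z. Z1 = {Busy, Send}; Z2 = {Busy}; fixed.
Sat(EG valid) = {Busy}
EF (EG valid): least fixpoint, start Z0 = {Busy}, add states with some successor in Z. Z1 = {Busy, Err}; fixed.
Sat(EF (EG valid)) = {Busy, Err}
|Sat(EF (EG valid))| = |{Busy, Err}| = 2.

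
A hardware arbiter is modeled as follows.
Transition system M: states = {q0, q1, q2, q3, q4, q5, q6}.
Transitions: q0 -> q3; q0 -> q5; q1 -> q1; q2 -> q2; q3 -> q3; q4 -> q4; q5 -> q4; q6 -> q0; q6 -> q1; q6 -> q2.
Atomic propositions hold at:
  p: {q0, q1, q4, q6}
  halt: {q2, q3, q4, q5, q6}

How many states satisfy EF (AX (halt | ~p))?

Sat(~p) = {q2, q3, q5}
Sat(halt | ~p) = {q2, q3, q4, q5, q6}
Sat(AX (halt | ~p)) = {s : every successor in {q2, q3, q4, q5, q6}} = {q0, q2, q3, q4, q5}
EF (AX (halt | ~p)): least fixpoint, start Z0 = {q0, q2, q3, q4, q5}, add states with some successor in Z. Z1 = {q0, q2, q3, q4, q5, q6}; fixed.
Sat(EF (AX (halt | ~p))) = {q0, q2, q3, q4, q5, q6}
|Sat(EF (AX (halt | ~p)))| = |{q0, q2, q3, q4, q5, q6}| = 6.

6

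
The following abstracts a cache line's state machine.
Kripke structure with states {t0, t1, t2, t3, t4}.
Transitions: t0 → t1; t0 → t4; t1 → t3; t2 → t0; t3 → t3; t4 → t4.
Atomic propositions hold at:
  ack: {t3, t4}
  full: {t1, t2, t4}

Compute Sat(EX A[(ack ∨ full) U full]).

{t0, t4}

Sat(ack ∨ full) = {t1, t2, t3, t4}
A[(ack ∨ full) U full]: least fixpoint, start Z0 = Sat(full) = {t1, t2, t4}, add states in Sat(ack ∨ full) with every successor in Z. Already a fixed point.
Sat(A[(ack ∨ full) U full]) = {t1, t2, t4}
Sat(EX A[(ack ∨ full) U full]) = {s : some successor in {t1, t2, t4}} = {t0, t4}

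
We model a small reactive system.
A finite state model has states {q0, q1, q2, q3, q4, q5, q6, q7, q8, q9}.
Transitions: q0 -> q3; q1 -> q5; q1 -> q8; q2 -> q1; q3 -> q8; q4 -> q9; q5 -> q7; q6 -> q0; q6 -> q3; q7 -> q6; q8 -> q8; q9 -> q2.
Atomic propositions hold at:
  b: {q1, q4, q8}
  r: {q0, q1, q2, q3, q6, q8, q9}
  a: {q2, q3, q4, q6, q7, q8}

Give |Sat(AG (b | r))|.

4

Sat(b | r) = {q0, q1, q2, q3, q4, q6, q8, q9}
AG (b | r): greatest fixpoint, start Z0 = {q0, q1, q2, q3, q4, q6, q8, q9}, keep only states in Sat with every successor in Z. Z1 = {q0, q2, q3, q4, q6, q8, q9}; Z2 = {q0, q3, q4, q6, q8, q9}; Z3 = {q0, q3, q4, q6, q8}; Z4 = {q0, q3, q6, q8}; fixed.
Sat(AG (b | r)) = {q0, q3, q6, q8}
|Sat(AG (b | r))| = |{q0, q3, q6, q8}| = 4.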